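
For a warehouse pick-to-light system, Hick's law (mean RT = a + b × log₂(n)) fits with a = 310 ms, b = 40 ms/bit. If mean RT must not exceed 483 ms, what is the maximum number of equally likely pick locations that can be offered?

20

40·log₂ n ≤ 483 − 310 = 173, giving log₂ n ≤ 4.3250 and n ≤ 20.043. The largest whole number is 20.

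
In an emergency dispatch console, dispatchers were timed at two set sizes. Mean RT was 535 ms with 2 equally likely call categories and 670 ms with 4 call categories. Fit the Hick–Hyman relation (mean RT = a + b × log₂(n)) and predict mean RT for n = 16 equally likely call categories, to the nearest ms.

Solve the two-equation system in a and b:
  b = (670 − 535) / (log₂ 4 − log₂ 2) = 135 / (2 − 1) = 135 ms/bit
  a = 535 − 135 × 1 = 400 ms
Then RT(16) = 400 + 135 × log₂ 16 = 400 + 135 × 4 ≈ 940.000 ms.

940 ms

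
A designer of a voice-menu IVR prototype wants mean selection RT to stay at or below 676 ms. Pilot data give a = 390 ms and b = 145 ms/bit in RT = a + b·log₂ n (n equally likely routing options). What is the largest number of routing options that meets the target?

145·log₂ n ≤ 676 − 390 = 286, giving log₂ n ≤ 1.9724 and n ≤ 3.924. The largest whole number is 3.

3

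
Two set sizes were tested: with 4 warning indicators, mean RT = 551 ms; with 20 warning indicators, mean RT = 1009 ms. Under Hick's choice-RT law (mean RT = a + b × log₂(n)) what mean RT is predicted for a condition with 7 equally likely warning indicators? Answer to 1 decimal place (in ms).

710.3 ms

Fit slope and intercept:
  b = (1009 − 551) / (log₂ 20 − log₂ 4) = 458 / (4.3219 − 2) = 197.250 ms/bit
  a = 551 − 197.250 × 2 = 156.500 ms
Then RT(7) = 156.500 + 197.250 × log₂ 7 = 156.500 + 197.250 × 2.8074 ≈ 710.251 ms.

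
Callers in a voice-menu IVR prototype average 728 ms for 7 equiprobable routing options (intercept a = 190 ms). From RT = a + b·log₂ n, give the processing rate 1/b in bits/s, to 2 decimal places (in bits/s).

5.22 bits/s

Choice component = 728 − 190 = 538 ms over log₂(7) = 2.8074 bits.
b = 538 / 2.8074 = 191.639 ms/bit, so 1/b = 5.218 bits/s.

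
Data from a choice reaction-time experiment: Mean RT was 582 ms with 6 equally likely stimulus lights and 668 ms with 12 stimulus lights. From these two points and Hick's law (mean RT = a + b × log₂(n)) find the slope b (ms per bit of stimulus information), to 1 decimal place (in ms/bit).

Slope: b = (668 − 582) / (log₂ 12 − log₂ 6) = 86/1.0000 = 86.000 ms/bit.

86.0 ms/bit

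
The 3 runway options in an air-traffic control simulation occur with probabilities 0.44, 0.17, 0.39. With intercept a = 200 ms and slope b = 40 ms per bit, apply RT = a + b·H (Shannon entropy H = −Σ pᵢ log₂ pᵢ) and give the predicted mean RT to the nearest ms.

H = 0.44·log₂(1/0.44) + 0.17·log₂(1/0.17) + 0.39·log₂(1/0.39) = 1.4855 bits.
RT = 200 + 40 × 1.4855 = 259.42 ms.

259 ms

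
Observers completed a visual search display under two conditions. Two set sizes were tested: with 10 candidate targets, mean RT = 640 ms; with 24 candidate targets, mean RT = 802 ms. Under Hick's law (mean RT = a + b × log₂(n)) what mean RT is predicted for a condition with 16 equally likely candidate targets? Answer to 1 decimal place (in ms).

727.0 ms

RT is linear in log₂ n, so two points fix the line:
  b = (802 − 640) / (log₂ 24 − log₂ 10) = 162 / (4.5850 − 3.3219) = 128.263 ms/bit
  a = 640 − 128.263 × 3.3219 = 213.921 ms
Then RT(16) = 213.921 + 128.263 × log₂ 16 = 213.921 + 128.263 × 4 ≈ 726.971 ms.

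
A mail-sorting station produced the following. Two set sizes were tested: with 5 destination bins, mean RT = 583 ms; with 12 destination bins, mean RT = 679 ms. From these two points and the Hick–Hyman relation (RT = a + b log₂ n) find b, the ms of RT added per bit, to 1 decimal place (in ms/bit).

76.0 ms/bit

Slope: b = (679 − 583) / (log₂ 12 − log₂ 5) = 96/1.2630 = 76.007 ms/bit.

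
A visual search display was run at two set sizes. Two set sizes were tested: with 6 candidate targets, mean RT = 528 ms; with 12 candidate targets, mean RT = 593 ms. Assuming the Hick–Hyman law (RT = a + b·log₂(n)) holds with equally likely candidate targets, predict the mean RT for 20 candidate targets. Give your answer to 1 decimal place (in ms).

640.9 ms

RT is linear in log₂ n, so two points fix the line:
  b = (593 − 528) / (log₂ 12 − log₂ 6) = 65 / (3.5850 − 2.5850) = 65.000 ms/bit
  a = 528 − 65.000 × 2.5850 = 359.977 ms
Then RT(20) = 359.977 + 65.000 × log₂ 20 = 359.977 + 65.000 × 4.3219 ≈ 640.903 ms.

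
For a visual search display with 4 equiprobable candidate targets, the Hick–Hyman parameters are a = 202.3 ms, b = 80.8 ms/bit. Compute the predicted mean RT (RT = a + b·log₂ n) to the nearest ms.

364 ms

log₂(4) = 2 bits, so RT = 202.3 + 80.8 × 2 ≈ 363.900 ms.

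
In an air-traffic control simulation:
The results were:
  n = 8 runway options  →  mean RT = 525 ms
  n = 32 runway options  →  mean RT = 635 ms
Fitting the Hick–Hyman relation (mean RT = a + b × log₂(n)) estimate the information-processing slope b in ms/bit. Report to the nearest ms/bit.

55 ms/bit

Slope: b = (635 − 525) / (log₂ 32 − log₂ 8) = 110/2.0000 = 55 ms/bit.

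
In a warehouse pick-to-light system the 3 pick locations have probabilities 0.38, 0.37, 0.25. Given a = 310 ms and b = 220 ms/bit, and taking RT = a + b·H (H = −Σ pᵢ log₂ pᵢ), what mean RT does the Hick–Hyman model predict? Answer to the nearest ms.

H = 0.38·log₂(1/0.38) + 0.37·log₂(1/0.37) + 0.25·log₂(1/0.25) = 1.5612 bits.
RT = 310 + 220 × 1.5612 = 653.46 ms.

653 ms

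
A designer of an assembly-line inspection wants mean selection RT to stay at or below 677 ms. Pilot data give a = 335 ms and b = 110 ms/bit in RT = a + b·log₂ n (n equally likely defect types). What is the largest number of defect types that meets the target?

Information budget: (677 − 335)/110 = 3.1091 bits, so n ≤ 2^3.1091 = 8.628 → at most 8.

8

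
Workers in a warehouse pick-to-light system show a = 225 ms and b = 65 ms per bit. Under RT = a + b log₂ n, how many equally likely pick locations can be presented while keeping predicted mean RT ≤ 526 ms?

24

65·log₂ n ≤ 526 − 225 = 301, giving log₂ n ≤ 4.6308 and n ≤ 24.774. The largest whole number is 24.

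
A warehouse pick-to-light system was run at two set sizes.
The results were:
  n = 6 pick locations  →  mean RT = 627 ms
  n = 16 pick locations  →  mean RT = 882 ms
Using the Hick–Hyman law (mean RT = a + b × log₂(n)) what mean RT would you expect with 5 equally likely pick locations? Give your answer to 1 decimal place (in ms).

579.6 ms

With log₂ n on the abscissa the relation is linear; from the two conditions:
  b = (882 − 627) / (log₂ 16 − log₂ 6) = 255 / (4 − 2.5850) = 180.207 ms/bit
  a = 627 − 180.207 × 2.5850 = 161.171 ms
Then RT(5) = 161.171 + 180.207 × log₂ 5 = 161.171 + 180.207 × 2.3219 ≈ 579.599 ms.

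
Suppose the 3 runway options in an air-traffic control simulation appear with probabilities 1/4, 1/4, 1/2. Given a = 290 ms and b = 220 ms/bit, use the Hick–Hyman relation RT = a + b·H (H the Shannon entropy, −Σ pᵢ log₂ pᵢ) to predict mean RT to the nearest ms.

H = −Σ pᵢ log₂ pᵢ = 0.25·2 + 0.25·2 + 0.5·1 = 1.500 bits.
RT = 290 + 220 × 1.500 = 620.00 ms.

620 ms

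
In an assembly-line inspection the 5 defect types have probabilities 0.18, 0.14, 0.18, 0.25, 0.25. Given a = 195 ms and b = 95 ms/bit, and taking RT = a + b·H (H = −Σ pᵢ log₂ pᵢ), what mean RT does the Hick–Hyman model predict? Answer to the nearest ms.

Entropy contributions −pᵢ log₂ pᵢ: 0.4453, 0.3971, 0.4453, 0.5000, 0.5000; sum H = 2.2877 bits.
RT = a + bH = 195 + 95·2.2877 = 412.33 ms.

412 ms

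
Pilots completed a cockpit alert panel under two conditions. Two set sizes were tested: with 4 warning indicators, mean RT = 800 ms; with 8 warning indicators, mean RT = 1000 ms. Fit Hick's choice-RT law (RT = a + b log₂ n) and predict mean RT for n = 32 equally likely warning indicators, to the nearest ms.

Solve the two-equation system in a and b:
  b = (1000 − 800) / (log₂ 8 − log₂ 4) = 200 / (3 − 2) = 200 ms/bit
  a = 800 − 200 × 2 = 400 ms
Then RT(32) = 400 + 200 × log₂ 32 = 400 + 200 × 5 ≈ 1400.000 ms.

1400 ms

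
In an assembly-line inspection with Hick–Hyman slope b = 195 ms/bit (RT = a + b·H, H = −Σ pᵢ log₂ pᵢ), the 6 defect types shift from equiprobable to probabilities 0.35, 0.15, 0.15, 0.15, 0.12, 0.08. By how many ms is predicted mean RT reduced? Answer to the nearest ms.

32 ms

Equiprobable entropy H₀ = log₂ 6 = 2.5850 bits.
Skewed entropy H = −Σ pᵢ log₂ pᵢ = 2.4203 bits.
ΔRT = b·(H₀ − H) = 195 × 0.1647 = 32.11 ms.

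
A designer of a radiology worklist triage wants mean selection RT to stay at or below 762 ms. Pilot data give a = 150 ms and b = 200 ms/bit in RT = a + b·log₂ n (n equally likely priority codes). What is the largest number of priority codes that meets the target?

Information budget: (762 − 150)/200 = 3.0600 bits, so n ≤ 2^3.0600 = 8.340 → at most 8.

8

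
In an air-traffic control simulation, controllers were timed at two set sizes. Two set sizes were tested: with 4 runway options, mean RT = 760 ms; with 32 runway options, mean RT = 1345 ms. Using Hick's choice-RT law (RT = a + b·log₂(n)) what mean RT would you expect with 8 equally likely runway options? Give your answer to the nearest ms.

Fit slope and intercept:
  b = (1345 − 760) / (log₂ 32 − log₂ 4) = 585 / (5 − 2) = 195 ms/bit
  a = 760 − 195 × 2 = 370 ms
Then RT(8) = 370 + 195 × log₂ 8 = 370 + 195 × 3 ≈ 955.000 ms.

955 ms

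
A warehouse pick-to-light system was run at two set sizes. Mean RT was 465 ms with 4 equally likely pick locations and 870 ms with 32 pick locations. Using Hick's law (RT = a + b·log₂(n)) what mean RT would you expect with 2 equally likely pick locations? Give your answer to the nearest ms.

Solve the two-equation system in a and b:
  b = (870 − 465) / (log₂ 32 − log₂ 4) = 405 / (5 − 2) = 135 ms/bit
  a = 465 − 135 × 2 = 195 ms
Then RT(2) = 195 + 135 × log₂ 2 = 195 + 135 × 1 ≈ 330.000 ms.

330 ms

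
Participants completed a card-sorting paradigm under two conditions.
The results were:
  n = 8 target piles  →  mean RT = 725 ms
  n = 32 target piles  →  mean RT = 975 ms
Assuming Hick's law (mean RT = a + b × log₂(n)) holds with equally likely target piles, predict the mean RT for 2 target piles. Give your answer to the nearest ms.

475 ms

Fit slope and intercept:
  b = (975 − 725) / (log₂ 32 − log₂ 8) = 250 / (5 − 3) = 125 ms/bit
  a = 725 − 125 × 3 = 350 ms
Then RT(2) = 350 + 125 × log₂ 2 = 350 + 125 × 1 ≈ 475.000 ms.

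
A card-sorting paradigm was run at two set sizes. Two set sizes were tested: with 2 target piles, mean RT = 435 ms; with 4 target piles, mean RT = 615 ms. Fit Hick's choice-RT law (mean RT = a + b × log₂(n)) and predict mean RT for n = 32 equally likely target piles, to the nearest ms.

1155 ms

Solve the two-equation system in a and b:
  b = (615 − 435) / (log₂ 4 − log₂ 2) = 180 / (2 − 1) = 180 ms/bit
  a = 435 − 180 × 1 = 255 ms
Then RT(32) = 255 + 180 × log₂ 32 = 255 + 180 × 5 ≈ 1155.000 ms.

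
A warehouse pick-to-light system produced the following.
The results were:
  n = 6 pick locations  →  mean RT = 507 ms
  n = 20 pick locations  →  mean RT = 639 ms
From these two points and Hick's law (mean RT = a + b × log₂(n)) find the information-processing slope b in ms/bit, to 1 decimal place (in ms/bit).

76.0 ms/bit

b = (RT₂ − RT₁)/(log₂ n₂ − log₂ n₁) = (639 − 507)/(4.3219 − 2.5850) = 75.995 ms/bit.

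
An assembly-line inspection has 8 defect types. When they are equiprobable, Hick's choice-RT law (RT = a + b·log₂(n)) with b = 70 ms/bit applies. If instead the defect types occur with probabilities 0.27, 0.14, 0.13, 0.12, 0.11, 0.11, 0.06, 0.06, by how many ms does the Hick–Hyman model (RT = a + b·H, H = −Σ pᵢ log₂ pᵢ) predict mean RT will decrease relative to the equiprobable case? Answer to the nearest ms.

11 ms

The RT saving is b·ΔH. Equiprobable H₀ = log₂(8) = 3.0000 bits; with the given probabilities H = 2.8445 bits.
b·(H₀ − H) = 70 × (3.0000 − 2.8445) = 10.89 ms.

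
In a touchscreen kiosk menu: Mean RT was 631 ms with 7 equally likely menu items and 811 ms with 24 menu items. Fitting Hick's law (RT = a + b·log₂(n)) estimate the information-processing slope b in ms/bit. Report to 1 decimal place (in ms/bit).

101.3 ms/bit

b = (RT₂ − RT₁)/(log₂ n₂ − log₂ n₁) = (811 − 631)/(4.5850 − 2.8074) = 101.260 ms/bit.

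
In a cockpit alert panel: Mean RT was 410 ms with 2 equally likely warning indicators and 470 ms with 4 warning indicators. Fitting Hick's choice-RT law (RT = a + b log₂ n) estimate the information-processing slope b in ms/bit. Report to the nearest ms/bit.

60 ms/bit

Slope: b = (470 − 410) / (log₂ 4 − log₂ 2) = 60/1.0000 = 60 ms/bit.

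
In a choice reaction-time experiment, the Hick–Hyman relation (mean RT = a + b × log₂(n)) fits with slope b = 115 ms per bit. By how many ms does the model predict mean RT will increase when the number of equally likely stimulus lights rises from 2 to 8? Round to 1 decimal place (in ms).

The intercept a cancels: ΔRT = b·(log₂ n₂ − log₂ n₁) = b·log₂(n₂/n₁).
log₂(8) − log₂(2) = log₂(8/2) = log₂(4) = 2.
ΔRT = 115 × 2.0000 = 230.000 ms.

230.0 ms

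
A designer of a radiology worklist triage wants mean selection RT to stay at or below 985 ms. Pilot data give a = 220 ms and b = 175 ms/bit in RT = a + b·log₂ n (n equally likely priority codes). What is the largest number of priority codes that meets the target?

Set 220 + 175·log₂ n ≤ 985 → log₂ n ≤ (985 − 220)/175 = 4.3714.
So n ≤ 2^4.3714 = 20.698; the largest integer n is 20.

20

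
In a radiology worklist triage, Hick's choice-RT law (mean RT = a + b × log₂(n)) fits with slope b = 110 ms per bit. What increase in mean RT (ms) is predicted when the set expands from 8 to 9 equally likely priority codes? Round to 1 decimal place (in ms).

18.7 ms

The intercept a cancels: ΔRT = b·(log₂ n₂ − log₂ n₁) = b·log₂(n₂/n₁).
log₂(9) − log₂(8) = 3.1699 − 3 = 0.1699.
ΔRT = 110 × 0.1699 = 18.692 ms.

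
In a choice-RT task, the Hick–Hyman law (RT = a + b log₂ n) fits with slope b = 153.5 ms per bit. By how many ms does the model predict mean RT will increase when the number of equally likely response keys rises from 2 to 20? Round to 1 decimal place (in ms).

The intercept a cancels: ΔRT = b·(log₂ n₂ − log₂ n₁) = b·log₂(n₂/n₁).
log₂(20) − log₂(2) = 4.3219 − 1 = 3.3219.
ΔRT = 153.5 × 3.3219 = 509.916 ms.

509.9 ms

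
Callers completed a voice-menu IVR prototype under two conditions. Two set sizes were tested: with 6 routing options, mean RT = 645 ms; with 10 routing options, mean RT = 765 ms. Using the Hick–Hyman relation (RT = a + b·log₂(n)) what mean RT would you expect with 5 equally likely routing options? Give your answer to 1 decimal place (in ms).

602.2 ms

With log₂ n on the abscissa the relation is linear; from the two conditions:
  b = (765 − 645) / (log₂ 10 − log₂ 6) = 120 / (3.3219 − 2.5850) = 162.830 ms/bit
  a = 645 − 162.830 × 2.5850 = 224.091 ms
Then RT(5) = 224.091 + 162.830 × log₂ 5 = 224.091 + 162.830 × 2.3219 ≈ 602.170 ms.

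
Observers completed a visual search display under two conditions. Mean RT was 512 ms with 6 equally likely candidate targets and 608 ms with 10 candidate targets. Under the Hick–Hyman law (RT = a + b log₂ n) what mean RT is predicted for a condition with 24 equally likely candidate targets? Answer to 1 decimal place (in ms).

With log₂ n on the abscissa the relation is linear; from the two conditions:
  b = (608 − 512) / (log₂ 10 − log₂ 6) = 96 / (3.3219 − 2.5850) = 130.264 ms/bit
  a = 512 − 130.264 × 2.5850 = 175.273 ms
Then RT(24) = 175.273 + 130.264 × log₂ 24 = 175.273 + 130.264 × 4.5850 ≈ 772.528 ms.

772.5 ms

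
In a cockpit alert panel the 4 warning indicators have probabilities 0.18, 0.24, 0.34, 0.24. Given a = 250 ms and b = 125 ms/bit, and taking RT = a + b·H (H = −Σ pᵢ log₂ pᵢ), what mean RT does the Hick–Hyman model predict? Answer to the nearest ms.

495 ms

Entropy contributions −pᵢ log₂ pᵢ: 0.4453, 0.4941, 0.5292, 0.4941; sum H = 1.9628 bits.
RT = a + bH = 250 + 125·1.9628 = 495.34 ms.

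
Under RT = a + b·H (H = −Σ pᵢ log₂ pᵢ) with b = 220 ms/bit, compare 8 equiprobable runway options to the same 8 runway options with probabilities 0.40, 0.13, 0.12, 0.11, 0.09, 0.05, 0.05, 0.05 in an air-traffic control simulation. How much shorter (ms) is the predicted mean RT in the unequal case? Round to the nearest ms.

90 ms

Equiprobable entropy H₀ = log₂ 8 = 3.0000 bits.
Skewed entropy H = −Σ pᵢ log₂ pᵢ = 2.5897 bits.
ΔRT = b·(H₀ − H) = 220 × 0.4103 = 90.26 ms.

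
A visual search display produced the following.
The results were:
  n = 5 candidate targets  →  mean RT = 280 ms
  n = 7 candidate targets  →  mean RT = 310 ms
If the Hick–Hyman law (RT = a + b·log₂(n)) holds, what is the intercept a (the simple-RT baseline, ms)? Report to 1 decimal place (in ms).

The slope on a log₂ axis is (310 − 280) / (2.8074 − 2.3219) = 61.801 ms/bit.
a = RT₁ − b·log₂ n₁ = 280 − 61.801 × 2.3219 = 136.502 ms.

136.5 ms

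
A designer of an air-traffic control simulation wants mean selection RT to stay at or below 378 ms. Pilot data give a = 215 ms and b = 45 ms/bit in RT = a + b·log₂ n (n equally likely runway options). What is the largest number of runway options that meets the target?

Information budget: (378 − 215)/45 = 3.6222 bits, so n ≤ 2^3.6222 = 12.314 → at most 12.

12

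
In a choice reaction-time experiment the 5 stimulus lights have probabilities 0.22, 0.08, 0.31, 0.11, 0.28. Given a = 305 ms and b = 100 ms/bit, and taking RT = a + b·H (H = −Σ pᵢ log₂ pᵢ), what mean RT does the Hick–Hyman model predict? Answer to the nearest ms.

521 ms

Entropy contributions −pᵢ log₂ pᵢ: 0.4806, 0.2915, 0.5238, 0.3503, 0.5142; sum H = 2.1604 bits.
RT = a + bH = 305 + 100·2.1604 = 521.04 ms.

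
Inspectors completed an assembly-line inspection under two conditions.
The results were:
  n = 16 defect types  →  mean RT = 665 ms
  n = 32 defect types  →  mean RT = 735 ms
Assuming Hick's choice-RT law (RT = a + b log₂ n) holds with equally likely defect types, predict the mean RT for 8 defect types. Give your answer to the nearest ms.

595 ms

Fit slope and intercept:
  b = (735 − 665) / (log₂ 32 − log₂ 16) = 70 / (5 − 4) = 70 ms/bit
  a = 665 − 70 × 4 = 385 ms
Then RT(8) = 385 + 70 × log₂ 8 = 385 + 70 × 3 ≈ 595.000 ms.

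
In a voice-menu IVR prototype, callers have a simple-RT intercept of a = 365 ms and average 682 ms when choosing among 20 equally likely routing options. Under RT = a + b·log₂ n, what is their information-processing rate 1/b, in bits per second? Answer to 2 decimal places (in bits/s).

13.63 bits/s

b = (682 − 365)/log₂ 20 = 317/4.3219 = 73.347 ms per bit = 0.07335 s/bit; the reciprocal is 13.634 bits/s.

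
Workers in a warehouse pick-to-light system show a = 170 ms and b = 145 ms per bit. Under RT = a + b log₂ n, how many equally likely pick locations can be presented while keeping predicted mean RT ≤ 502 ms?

4

Set 170 + 145·log₂ n ≤ 502 → log₂ n ≤ (502 − 170)/145 = 2.2897.
So n ≤ 2^2.2897 = 4.889; the largest integer n is 4.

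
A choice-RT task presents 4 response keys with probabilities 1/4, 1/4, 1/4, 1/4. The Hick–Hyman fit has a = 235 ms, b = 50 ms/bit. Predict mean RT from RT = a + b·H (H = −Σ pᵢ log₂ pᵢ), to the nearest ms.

335 ms

Each term −pᵢ log₂ pᵢ: 0.25·2 + 0.25·2 + 0.25·2 + 0.25·2; summed, H = 2.000 bits.
Mean RT = a + bH = 235 + 50·2.000 = 335.00 ms.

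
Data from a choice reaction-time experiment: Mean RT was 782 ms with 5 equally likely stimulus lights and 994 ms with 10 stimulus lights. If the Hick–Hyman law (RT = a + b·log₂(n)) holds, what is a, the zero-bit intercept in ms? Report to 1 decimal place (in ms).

289.8 ms

b = (RT₂ − RT₁)/(log₂ n₂ − log₂ n₁) = (994 − 782)/(3.3219 − 2.3219) = 212.000 ms/bit.
Intercept: a = 782 − 212.000·log₂(5) = 289.751 ms.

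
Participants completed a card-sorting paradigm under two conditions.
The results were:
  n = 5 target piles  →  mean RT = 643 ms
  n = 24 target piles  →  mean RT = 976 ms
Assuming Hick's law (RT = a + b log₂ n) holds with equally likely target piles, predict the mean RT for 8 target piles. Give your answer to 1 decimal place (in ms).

RT is linear in log₂ n, so two points fix the line:
  b = (976 − 643) / (log₂ 24 − log₂ 5) = 333 / (4.5850 − 2.3219) = 147.148 ms/bit
  a = 643 − 147.148 × 2.3219 = 301.334 ms
Then RT(8) = 301.334 + 147.148 × log₂ 8 = 301.334 + 147.148 × 3 ≈ 742.777 ms.

742.8 ms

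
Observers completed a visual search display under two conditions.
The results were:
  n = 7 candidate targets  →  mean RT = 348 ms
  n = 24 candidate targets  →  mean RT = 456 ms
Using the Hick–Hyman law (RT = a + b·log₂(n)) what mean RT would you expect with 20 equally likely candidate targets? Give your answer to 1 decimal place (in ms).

RT is linear in log₂ n, so two points fix the line:
  b = (456 − 348) / (log₂ 24 − log₂ 7) = 108 / (4.5850 − 2.8074) = 60.756 ms/bit
  a = 348 − 60.756 × 2.8074 = 177.437 ms
Then RT(20) = 177.437 + 60.756 × log₂ 20 = 177.437 + 60.756 × 4.3219 ≈ 440.019 ms.

440.0 ms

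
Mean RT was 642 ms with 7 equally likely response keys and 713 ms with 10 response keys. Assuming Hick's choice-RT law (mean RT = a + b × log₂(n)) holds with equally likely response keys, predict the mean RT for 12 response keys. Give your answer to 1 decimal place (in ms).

With log₂ n on the abscissa the relation is linear; from the two conditions:
  b = (713 − 642) / (log₂ 10 − log₂ 7) = 71 / (3.3219 − 2.8074) = 137.978 ms/bit
  a = 642 − 137.978 × 2.8074 = 254.646 ms
Then RT(12) = 254.646 + 137.978 × log₂ 12 = 254.646 + 137.978 × 3.5850 ≈ 749.293 ms.

749.3 ms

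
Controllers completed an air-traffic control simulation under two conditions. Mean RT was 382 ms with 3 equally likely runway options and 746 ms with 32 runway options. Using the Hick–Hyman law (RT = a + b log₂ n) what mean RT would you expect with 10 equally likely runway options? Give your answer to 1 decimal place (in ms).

With log₂ n on the abscissa the relation is linear; from the two conditions:
  b = (746 − 382) / (log₂ 32 − log₂ 3) = 364 / (5 − 1.5850) = 106.587 ms/bit
  a = 382 − 106.587 × 1.5850 = 213.063 ms
Then RT(10) = 213.063 + 106.587 × log₂ 10 = 213.063 + 106.587 × 3.3219 ≈ 567.139 ms.

567.1 ms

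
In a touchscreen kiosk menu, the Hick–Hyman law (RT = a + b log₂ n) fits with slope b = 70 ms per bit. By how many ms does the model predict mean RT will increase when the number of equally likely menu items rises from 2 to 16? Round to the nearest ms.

210 ms

ΔRT = (a + b log₂ n₂) − (a + b log₂ n₁) = b·(log₂ n₂ − log₂ n₁).
log₂(16) − log₂(2) = log₂(16/2) = log₂(8) = 3.
ΔRT = 70 × 3.0000 = 210.000 ms.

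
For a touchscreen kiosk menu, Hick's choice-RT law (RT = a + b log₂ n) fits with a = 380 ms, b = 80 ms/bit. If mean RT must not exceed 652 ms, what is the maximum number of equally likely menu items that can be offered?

Set 380 + 80·log₂ n ≤ 652 → log₂ n ≤ (652 − 380)/80 = 3.4000.
So n ≤ 2^3.4000 = 10.556; the largest integer n is 10.

10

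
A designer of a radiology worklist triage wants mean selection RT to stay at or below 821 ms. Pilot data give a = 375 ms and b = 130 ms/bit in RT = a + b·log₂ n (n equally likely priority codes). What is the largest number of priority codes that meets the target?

10

Information budget: (821 − 375)/130 = 3.4308 bits, so n ≤ 2^3.4308 = 10.784 → at most 10.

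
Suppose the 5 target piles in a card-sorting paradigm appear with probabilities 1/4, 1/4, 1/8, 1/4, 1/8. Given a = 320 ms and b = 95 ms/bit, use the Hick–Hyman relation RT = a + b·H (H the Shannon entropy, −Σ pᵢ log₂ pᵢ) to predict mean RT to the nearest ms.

Each term −pᵢ log₂ pᵢ: 0.25·2 + 0.25·2 + 0.125·3 + 0.25·2 + 0.125·3; summed, H = 2.250 bits.
Mean RT = a + bH = 320 + 95·2.250 = 533.75 ms.

534 ms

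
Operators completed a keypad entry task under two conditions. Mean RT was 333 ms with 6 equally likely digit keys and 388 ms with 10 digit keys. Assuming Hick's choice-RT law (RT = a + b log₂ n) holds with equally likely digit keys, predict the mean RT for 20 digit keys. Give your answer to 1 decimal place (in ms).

462.6 ms

RT is linear in log₂ n, so two points fix the line:
  b = (388 − 333) / (log₂ 10 − log₂ 6) = 55 / (3.3219 − 2.5850) = 74.630 ms/bit
  a = 333 − 74.630 × 2.5850 = 140.083 ms
Then RT(20) = 140.083 + 74.630 × log₂ 20 = 140.083 + 74.630 × 4.3219 ≈ 462.630 ms.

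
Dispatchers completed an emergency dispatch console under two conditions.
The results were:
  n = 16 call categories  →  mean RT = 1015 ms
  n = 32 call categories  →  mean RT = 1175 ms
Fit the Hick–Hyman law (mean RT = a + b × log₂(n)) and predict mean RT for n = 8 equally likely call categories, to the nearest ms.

855 ms

RT is linear in log₂ n, so two points fix the line:
  b = (1175 − 1015) / (log₂ 32 − log₂ 16) = 160 / (5 − 4) = 160 ms/bit
  a = 1015 − 160 × 4 = 375 ms
Then RT(8) = 375 + 160 × log₂ 8 = 375 + 160 × 3 ≈ 855.000 ms.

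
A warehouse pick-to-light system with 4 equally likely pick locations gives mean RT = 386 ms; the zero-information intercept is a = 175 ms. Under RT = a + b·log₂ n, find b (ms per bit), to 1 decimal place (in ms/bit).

105.5 ms/bit

log₂(4) = 2 bits.
b = (RT − a)/log₂ n = (386 − 175) / 2 = 105.500 ms/bit.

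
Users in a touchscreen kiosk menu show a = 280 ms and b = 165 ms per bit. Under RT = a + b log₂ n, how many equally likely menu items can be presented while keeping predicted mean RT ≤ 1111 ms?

Information budget: (1111 − 280)/165 = 5.0364 bits, so n ≤ 2^5.0364 = 32.817 → at most 32.

32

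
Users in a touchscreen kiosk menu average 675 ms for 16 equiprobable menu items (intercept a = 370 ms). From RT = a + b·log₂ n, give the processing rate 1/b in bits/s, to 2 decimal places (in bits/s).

Choice component = 675 − 370 = 305 ms over log₂(16) = 4 bits.
b = 305 / 4 = 76.250 ms/bit, so 1/b = 13.115 bits/s.

13.11 bits/s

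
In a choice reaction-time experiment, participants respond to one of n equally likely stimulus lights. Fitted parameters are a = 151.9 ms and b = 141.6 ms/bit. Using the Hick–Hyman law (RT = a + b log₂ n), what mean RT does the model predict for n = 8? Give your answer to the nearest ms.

577 ms

log₂(8) = 3 bits, so RT = 151.9 + 141.6 × 3 ≈ 576.700 ms.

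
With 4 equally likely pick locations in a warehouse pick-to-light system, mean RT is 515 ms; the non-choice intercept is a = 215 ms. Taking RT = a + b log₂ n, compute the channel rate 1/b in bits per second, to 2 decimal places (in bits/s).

6.67 bits/s

b = (515 − 215)/log₂ 4 = 300/2 = 150.000 ms per bit = 0.15000 s/bit; the reciprocal is 6.667 bits/s.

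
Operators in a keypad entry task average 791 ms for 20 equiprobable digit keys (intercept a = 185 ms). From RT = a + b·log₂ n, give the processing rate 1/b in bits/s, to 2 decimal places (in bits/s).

b = (791 − 185)/log₂ 20 = 606/4.3219 = 140.215 ms per bit = 0.14022 s/bit; the reciprocal is 7.132 bits/s.

7.13 bits/s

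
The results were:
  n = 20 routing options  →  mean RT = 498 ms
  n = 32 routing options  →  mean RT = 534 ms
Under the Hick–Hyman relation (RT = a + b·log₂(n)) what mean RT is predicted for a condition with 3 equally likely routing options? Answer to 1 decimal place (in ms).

With log₂ n on the abscissa the relation is linear; from the two conditions:
  b = (534 − 498) / (log₂ 32 − log₂ 20) = 36 / (5 − 4.3219) = 53.092 ms/bit
  a = 498 − 53.092 × 4.3219 = 268.541 ms
Then RT(3) = 268.541 + 53.092 × log₂ 3 = 268.541 + 53.092 × 1.5850 ≈ 352.690 ms.

352.7 ms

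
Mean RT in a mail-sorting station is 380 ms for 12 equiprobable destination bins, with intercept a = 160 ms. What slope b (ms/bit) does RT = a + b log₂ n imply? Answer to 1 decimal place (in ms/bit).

log₂(12) = 3.5850 bits.
b = (RT − a)/log₂ n = (380 − 160) / 3.5850 = 61.367 ms/bit.

61.4 ms/bit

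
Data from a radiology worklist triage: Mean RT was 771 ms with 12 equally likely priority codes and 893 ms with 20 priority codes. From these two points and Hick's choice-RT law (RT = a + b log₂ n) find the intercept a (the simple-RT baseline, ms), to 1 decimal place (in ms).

177.5 ms

Slope: b = (893 − 771) / (log₂ 20 − log₂ 12) = 122/0.7370 = 165.544 ms/bit.
Intercept: a = 771 − 165.544·log₂(12) = 177.532 ms.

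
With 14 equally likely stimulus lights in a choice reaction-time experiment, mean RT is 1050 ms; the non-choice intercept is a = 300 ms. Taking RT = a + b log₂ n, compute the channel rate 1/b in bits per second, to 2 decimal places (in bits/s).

b = (1050 − 300)/log₂ 14 = 750/3.8074 = 196.987 ms per bit = 0.19699 s/bit; the reciprocal is 5.076 bits/s.

5.08 bits/s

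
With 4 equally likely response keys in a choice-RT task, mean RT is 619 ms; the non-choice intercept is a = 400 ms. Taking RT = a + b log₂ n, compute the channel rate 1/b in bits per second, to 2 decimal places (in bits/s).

b = (619 − 400)/log₂ 4 = 219/2 = 109.500 ms per bit = 0.10950 s/bit; the reciprocal is 9.132 bits/s.

9.13 bits/s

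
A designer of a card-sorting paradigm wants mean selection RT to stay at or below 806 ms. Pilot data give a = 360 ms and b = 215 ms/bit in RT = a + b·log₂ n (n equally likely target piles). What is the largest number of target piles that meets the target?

215·log₂ n ≤ 806 − 360 = 446, giving log₂ n ≤ 2.0744 and n ≤ 4.212. The largest whole number is 4.

4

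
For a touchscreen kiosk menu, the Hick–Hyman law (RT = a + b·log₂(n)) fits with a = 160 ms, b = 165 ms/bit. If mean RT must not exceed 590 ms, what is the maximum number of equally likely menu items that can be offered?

165·log₂ n ≤ 590 − 160 = 430, giving log₂ n ≤ 2.6061 and n ≤ 6.088. The largest whole number is 6.

6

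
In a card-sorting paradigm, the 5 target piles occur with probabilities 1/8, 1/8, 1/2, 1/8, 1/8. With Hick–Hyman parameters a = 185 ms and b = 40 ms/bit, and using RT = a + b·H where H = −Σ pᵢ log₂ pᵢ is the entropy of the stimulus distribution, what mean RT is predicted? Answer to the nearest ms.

265 ms

Each term −pᵢ log₂ pᵢ: 0.125·3 + 0.125·3 + 0.5·1 + 0.125·3 + 0.125·3; summed, H = 2.000 bits.
Mean RT = a + bH = 185 + 40·2.000 = 265.00 ms.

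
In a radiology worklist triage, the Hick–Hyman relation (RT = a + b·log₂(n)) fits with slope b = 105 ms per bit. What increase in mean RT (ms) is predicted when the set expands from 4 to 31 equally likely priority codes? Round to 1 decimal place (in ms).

Only the slope matters, since a is common to both: ΔRT = b·log₂(n₂/n₁).
log₂(31) − log₂(4) = 4.9542 − 2 = 2.9542.
ΔRT = 105 × 2.9542 = 310.191 ms.

310.2 ms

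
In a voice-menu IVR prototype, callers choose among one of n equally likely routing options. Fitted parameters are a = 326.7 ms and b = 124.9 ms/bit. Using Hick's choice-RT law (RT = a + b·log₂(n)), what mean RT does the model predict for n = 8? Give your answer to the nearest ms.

701 ms

log₂(8) = 3 bits, so RT = 326.7 + 124.9 × 3 ≈ 701.400 ms.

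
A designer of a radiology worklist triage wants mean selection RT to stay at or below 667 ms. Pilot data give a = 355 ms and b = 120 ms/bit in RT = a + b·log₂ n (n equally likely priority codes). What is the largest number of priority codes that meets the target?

6

120·log₂ n ≤ 667 − 355 = 312, giving log₂ n ≤ 2.6000 and n ≤ 6.063. The largest whole number is 6.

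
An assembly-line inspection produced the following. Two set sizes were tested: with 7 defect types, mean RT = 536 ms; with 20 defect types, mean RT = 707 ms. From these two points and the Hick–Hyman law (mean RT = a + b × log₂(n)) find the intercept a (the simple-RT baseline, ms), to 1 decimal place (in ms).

Slope: b = (707 − 536) / (log₂ 20 − log₂ 7) = 171/1.5146 = 112.903 ms/bit.
a = RT₁ − b·log₂ n₁ = 536 − 112.903 × 2.8074 = 219.041 ms.

219.0 ms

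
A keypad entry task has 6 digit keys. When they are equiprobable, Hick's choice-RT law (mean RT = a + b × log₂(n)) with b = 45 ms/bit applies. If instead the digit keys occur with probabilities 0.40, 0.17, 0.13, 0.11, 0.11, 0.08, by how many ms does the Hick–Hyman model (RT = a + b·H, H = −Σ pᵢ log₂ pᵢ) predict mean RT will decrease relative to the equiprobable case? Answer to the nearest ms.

11 ms

Equiprobable entropy H₀ = log₂ 6 = 2.5850 bits.
Skewed entropy H = −Σ pᵢ log₂ pᵢ = 2.3381 bits.
ΔRT = b·(H₀ − H) = 45 × 0.2469 = 11.11 ms.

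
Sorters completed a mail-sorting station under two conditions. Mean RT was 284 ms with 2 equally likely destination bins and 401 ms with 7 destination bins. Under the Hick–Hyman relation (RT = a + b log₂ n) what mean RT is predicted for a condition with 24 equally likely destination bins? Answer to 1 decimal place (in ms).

With log₂ n on the abscissa the relation is linear; from the two conditions:
  b = (401 − 284) / (log₂ 7 − log₂ 2) = 117 / (2.8074 − 1) = 64.735 ms/bit
  a = 284 − 64.735 × 1 = 219.265 ms
Then RT(24) = 219.265 + 64.735 × log₂ 24 = 219.265 + 64.735 × 4.5850 ≈ 516.074 ms.

516.1 ms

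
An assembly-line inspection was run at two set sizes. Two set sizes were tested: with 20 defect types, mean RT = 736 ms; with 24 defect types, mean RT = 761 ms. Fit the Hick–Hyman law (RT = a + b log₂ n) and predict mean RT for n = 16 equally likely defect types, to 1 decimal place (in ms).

705.4 ms

Fit slope and intercept:
  b = (761 − 736) / (log₂ 24 − log₂ 20) = 25 / (4.5850 − 4.3219) = 95.045 ms/bit
  a = 736 − 95.045 × 4.3219 = 325.224 ms
Then RT(16) = 325.224 + 95.045 × log₂ 16 = 325.224 + 95.045 × 4 ≈ 705.402 ms.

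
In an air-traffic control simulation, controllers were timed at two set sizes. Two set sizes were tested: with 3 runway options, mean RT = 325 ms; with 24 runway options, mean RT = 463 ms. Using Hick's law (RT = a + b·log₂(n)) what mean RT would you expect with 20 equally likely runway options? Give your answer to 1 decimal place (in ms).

Fit slope and intercept:
  b = (463 − 325) / (log₂ 24 − log₂ 3) = 138 / (4.5850 − 1.5850) = 46.000 ms/bit
  a = 325 − 46.000 × 1.5850 = 252.092 ms
Then RT(20) = 252.092 + 46.000 × log₂ 20 = 252.092 + 46.000 × 4.3219 ≈ 450.900 ms.

450.9 ms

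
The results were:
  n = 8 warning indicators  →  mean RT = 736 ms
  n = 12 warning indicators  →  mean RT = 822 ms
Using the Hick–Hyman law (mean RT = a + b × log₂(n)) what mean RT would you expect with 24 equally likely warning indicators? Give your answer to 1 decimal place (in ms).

969.0 ms

Fit slope and intercept:
  b = (822 − 736) / (log₂ 12 − log₂ 8) = 86 / (3.5850 − 3) = 147.018 ms/bit
  a = 736 − 147.018 × 3 = 294.946 ms
Then RT(24) = 294.946 + 147.018 × log₂ 24 = 294.946 + 147.018 × 4.5850 ≈ 969.018 ms.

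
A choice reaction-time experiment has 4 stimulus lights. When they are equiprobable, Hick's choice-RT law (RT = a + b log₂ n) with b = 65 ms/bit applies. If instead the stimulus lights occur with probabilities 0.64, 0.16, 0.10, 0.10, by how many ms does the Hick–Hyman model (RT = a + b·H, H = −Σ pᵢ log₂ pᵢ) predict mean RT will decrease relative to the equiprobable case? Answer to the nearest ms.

33 ms

The RT saving is b·ΔH. Equiprobable H₀ = log₂(4) = 2.0000 bits; with the given probabilities H = 1.4995 bits.
b·(H₀ − H) = 65 × (2.0000 − 1.4995) = 32.53 ms.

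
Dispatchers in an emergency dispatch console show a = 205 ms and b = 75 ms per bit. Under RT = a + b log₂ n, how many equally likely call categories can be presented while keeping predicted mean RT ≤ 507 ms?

75·log₂ n ≤ 507 − 205 = 302, giving log₂ n ≤ 4.0267 and n ≤ 16.298. The largest whole number is 16.

16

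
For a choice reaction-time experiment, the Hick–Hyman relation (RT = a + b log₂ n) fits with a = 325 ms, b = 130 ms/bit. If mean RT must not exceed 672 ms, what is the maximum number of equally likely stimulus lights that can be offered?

6

130·log₂ n ≤ 672 − 325 = 347, giving log₂ n ≤ 2.6692 and n ≤ 6.361. The largest whole number is 6.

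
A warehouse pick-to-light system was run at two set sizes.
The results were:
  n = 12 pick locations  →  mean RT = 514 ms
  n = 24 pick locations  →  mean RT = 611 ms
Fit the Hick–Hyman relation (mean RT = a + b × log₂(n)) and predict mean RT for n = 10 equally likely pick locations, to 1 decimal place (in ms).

With log₂ n on the abscissa the relation is linear; from the two conditions:
  b = (611 − 514) / (log₂ 24 − log₂ 12) = 97 / (4.5850 − 3.5850) = 97.000 ms/bit
  a = 514 − 97.000 × 3.5850 = 166.259 ms
Then RT(10) = 166.259 + 97.000 × log₂ 10 = 166.259 + 97.000 × 3.3219 ≈ 488.486 ms.

488.5 ms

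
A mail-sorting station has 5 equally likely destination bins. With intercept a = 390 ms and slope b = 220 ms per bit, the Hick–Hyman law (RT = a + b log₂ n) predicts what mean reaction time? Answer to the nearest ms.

901 ms

log₂(5) = 2.3219 bits, so RT = 390 + 220 × 2.3219 ≈ 900.824 ms.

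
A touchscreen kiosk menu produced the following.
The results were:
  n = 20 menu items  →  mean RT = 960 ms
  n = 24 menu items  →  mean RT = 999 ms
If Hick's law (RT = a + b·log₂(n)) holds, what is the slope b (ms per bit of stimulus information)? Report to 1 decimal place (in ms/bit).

The slope on a log₂ axis is (999 − 960) / (4.5850 − 4.3219) = 148.270 ms/bit.

148.3 ms/bit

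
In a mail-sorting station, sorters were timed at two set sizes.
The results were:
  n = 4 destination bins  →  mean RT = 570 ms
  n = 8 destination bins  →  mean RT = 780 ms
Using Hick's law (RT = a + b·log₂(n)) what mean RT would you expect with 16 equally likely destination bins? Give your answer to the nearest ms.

990 ms

Fit slope and intercept:
  b = (780 − 570) / (log₂ 8 − log₂ 4) = 210 / (3 − 2) = 210 ms/bit
  a = 570 − 210 × 2 = 150 ms
Then RT(16) = 150 + 210 × log₂ 16 = 150 + 210 × 4 ≈ 990.000 ms.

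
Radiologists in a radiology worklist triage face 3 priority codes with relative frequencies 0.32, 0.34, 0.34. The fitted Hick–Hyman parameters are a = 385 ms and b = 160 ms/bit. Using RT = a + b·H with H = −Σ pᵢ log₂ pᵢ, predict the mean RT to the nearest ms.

639 ms

H = 0.32·log₂(1/0.32) + 0.34·log₂(1/0.34) + 0.34·log₂(1/0.34) = 1.5844 bits.
RT = 385 + 160 × 1.5844 = 638.50 ms.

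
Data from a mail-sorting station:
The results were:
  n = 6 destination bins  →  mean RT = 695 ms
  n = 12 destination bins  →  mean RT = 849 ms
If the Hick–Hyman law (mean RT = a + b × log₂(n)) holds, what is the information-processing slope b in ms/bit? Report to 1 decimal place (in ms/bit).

154.0 ms/bit

b = (RT₂ − RT₁)/(log₂ n₂ − log₂ n₁) = (849 − 695)/(3.5850 − 2.5850) = 154.000 ms/bit.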